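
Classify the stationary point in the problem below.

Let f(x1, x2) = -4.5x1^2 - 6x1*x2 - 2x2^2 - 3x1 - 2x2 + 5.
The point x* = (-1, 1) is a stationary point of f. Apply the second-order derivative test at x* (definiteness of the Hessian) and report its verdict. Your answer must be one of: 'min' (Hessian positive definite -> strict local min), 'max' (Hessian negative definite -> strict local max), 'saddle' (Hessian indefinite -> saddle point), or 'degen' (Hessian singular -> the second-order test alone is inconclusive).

Compute the Hessian H = grad^2 f:
  H = [[-9, -6], [-6, -4]]
Verify stationarity: grad f(x*) = H x* + g = (0, 0).
Eigenvalues of H: -13, 0.
H has a zero eigenvalue (singular; negative semidefinite but not definite), so H is neither positive definite, negative definite, nor indefinite. The second-order test alone is inconclusive -> degen.
(Indeed, f is constant along the null direction of H through x*, so x* is not a strict local extremum.)

degen


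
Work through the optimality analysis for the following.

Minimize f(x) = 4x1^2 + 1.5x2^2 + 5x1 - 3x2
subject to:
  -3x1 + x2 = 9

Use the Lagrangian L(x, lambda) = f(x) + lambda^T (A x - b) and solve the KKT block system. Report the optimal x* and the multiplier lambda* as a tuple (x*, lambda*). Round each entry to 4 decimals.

Form the Lagrangian:
  L(x, lambda) = (1/2) x^T Q x + c^T x + lambda^T (A x - b)
Stationarity (grad_x L = 0): Q x + c + A^T lambda = 0.
Primal feasibility: A x = b.

This gives the KKT block system:
  [ Q   A^T ] [ x     ]   [-c ]
  [ A    0  ] [ lambda ] = [ b ]

Solving the linear system:
  x*      = (-2.2, 2.4)
  lambda* = (-4.2)
  f(x*)   = 9.8

x* = (-2.2, 2.4), lambda* = (-4.2)


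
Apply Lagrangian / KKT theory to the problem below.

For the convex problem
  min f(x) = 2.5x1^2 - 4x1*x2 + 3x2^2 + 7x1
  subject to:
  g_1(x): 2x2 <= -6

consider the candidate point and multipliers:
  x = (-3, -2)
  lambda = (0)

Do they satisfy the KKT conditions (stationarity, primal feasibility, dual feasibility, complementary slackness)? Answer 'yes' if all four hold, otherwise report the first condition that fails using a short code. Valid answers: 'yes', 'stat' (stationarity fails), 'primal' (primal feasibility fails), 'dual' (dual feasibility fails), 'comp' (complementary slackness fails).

Gradient of f: grad f(x) = Q x + c = (0, 0)
Constraint values g_i(x) = a_i^T x - b_i:
  g_1((-3, -2)) = 2
Stationarity residual: grad f(x) + sum_i lambda_i a_i = (0, 0)
  -> stationarity OK
Primal feasibility (all g_i <= 0): FAILS
Dual feasibility (all lambda_i >= 0): OK
Complementary slackness (lambda_i * g_i(x) = 0 for all i): OK

Verdict: the first failing condition is primal_feasibility -> primal.

primal


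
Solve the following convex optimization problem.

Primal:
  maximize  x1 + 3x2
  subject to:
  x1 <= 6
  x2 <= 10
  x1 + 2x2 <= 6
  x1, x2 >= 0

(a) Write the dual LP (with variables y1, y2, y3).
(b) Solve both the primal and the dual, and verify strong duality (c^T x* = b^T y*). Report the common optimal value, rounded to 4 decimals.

The standard primal-dual pair for 'max c^T x s.t. A x <= b, x >= 0' is:
  Dual:  min b^T y  s.t.  A^T y >= c,  y >= 0.

So the dual LP is:
  minimize  6y1 + 10y2 + 6y3
  subject to:
    y1 + y3 >= 1
    y2 + 2y3 >= 3
    y1, y2, y3 >= 0

Solving the primal: x* = (0, 3).
  primal value c^T x* = 9.
Solving the dual: y* = (0, 0, 1.5).
  dual value b^T y* = 9.
Strong duality: c^T x* = b^T y*. Confirmed.

9


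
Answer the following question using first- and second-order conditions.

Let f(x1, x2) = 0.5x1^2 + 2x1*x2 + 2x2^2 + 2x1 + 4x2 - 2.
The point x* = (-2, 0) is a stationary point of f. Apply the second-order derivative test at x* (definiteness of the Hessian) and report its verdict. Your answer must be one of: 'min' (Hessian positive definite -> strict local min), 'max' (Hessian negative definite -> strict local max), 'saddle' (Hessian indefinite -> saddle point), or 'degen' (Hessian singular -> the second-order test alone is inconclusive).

Compute the Hessian H = grad^2 f:
  H = [[1, 2], [2, 4]]
Verify stationarity: grad f(x*) = H x* + g = (0, 0).
Eigenvalues of H: 0, 5.
H has a zero eigenvalue (singular; positive semidefinite but not definite), so H is neither positive definite, negative definite, nor indefinite. The second-order test alone is inconclusive -> degen.
(Indeed, f is constant along the null direction of H through x*, so x* is not a strict local extremum.)

degen


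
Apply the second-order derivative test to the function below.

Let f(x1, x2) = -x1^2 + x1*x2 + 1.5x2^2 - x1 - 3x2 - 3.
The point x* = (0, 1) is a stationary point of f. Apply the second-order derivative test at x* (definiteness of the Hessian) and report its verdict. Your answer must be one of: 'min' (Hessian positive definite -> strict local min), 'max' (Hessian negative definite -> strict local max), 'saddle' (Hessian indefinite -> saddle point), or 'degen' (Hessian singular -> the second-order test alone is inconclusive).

Compute the Hessian H = grad^2 f:
  H = [[-2, 1], [1, 3]]
Verify stationarity: grad f(x*) = H x* + g = (0, 0).
Eigenvalues of H: -2.1926, 3.1926.
Eigenvalues have mixed signs, so H is indefinite -> x* is a saddle point.

saddle


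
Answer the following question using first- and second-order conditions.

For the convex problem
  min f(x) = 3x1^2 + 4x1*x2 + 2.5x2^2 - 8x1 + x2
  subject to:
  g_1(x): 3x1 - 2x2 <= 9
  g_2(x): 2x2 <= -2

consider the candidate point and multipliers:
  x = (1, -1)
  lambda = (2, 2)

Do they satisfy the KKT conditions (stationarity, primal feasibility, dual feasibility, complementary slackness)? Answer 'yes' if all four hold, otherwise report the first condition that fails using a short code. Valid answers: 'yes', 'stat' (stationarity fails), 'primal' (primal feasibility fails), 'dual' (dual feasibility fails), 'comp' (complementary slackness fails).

Gradient of f: grad f(x) = Q x + c = (-6, 0)
Constraint values g_i(x) = a_i^T x - b_i:
  g_1((1, -1)) = -4
  g_2((1, -1)) = 0
Stationarity residual: grad f(x) + sum_i lambda_i a_i = (0, 0)
  -> stationarity OK
Primal feasibility (all g_i <= 0): OK
Dual feasibility (all lambda_i >= 0): OK
Complementary slackness (lambda_i * g_i(x) = 0 for all i): FAILS

Verdict: the first failing condition is complementary_slackness -> comp.

comp


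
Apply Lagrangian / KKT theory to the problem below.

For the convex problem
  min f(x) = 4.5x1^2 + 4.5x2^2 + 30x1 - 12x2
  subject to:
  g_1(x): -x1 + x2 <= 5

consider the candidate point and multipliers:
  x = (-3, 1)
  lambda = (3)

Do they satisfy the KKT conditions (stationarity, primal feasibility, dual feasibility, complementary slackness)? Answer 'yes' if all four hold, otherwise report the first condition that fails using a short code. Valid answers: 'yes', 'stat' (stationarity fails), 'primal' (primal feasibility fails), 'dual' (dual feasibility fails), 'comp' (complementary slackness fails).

Gradient of f: grad f(x) = Q x + c = (3, -3)
Constraint values g_i(x) = a_i^T x - b_i:
  g_1((-3, 1)) = -1
Stationarity residual: grad f(x) + sum_i lambda_i a_i = (0, 0)
  -> stationarity OK
Primal feasibility (all g_i <= 0): OK
Dual feasibility (all lambda_i >= 0): OK
Complementary slackness (lambda_i * g_i(x) = 0 for all i): FAILS

Verdict: the first failing condition is complementary_slackness -> comp.

comp


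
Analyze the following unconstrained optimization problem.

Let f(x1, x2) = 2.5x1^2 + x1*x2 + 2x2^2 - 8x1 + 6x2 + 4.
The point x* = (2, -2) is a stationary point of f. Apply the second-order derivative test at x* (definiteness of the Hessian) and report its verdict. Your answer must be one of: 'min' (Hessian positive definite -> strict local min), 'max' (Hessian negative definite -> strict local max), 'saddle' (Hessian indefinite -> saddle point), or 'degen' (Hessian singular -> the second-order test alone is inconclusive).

Compute the Hessian H = grad^2 f:
  H = [[5, 1], [1, 4]]
Verify stationarity: grad f(x*) = H x* + g = (0, 0).
Eigenvalues of H: 3.382, 5.618.
Both eigenvalues > 0, so H is positive definite -> x* is a strict local min.

min


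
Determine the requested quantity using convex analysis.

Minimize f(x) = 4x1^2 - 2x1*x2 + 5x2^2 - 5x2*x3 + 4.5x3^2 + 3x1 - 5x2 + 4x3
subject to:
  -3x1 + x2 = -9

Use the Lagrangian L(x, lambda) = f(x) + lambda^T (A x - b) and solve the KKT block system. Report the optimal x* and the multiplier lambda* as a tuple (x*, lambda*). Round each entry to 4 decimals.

Form the Lagrangian:
  L(x, lambda) = (1/2) x^T Q x + c^T x + lambda^T (A x - b)
Stationarity (grad_x L = 0): Q x + c + A^T lambda = 0.
Primal feasibility: A x = b.

This gives the KKT block system:
  [ Q   A^T ] [ x     ]   [-c ]
  [ A    0  ] [ lambda ] = [ b ]

Solving the linear system:
  x*      = (2.9891, -0.0328, -0.4627)
  lambda* = (8.9927)
  f(x*)   = 44.1075

x* = (2.9891, -0.0328, -0.4627), lambda* = (8.9927)


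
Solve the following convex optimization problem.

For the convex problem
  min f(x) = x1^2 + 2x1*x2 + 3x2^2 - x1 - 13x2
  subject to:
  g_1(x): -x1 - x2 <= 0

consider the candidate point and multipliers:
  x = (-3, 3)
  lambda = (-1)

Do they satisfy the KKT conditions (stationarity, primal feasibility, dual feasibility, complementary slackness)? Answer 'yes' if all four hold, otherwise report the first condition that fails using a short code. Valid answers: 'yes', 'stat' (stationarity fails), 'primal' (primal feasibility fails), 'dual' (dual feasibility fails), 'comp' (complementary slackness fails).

Gradient of f: grad f(x) = Q x + c = (-1, -1)
Constraint values g_i(x) = a_i^T x - b_i:
  g_1((-3, 3)) = 0
Stationarity residual: grad f(x) + sum_i lambda_i a_i = (0, 0)
  -> stationarity OK
Primal feasibility (all g_i <= 0): OK
Dual feasibility (all lambda_i >= 0): FAILS
Complementary slackness (lambda_i * g_i(x) = 0 for all i): OK

Verdict: the first failing condition is dual_feasibility -> dual.

dual


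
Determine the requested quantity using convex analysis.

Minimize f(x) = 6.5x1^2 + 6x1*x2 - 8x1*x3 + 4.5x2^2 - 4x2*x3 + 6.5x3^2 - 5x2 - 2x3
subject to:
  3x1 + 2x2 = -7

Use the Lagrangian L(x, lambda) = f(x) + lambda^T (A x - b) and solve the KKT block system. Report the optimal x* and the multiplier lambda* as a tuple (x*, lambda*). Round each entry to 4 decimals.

Form the Lagrangian:
  L(x, lambda) = (1/2) x^T Q x + c^T x + lambda^T (A x - b)
Stationarity (grad_x L = 0): Q x + c + A^T lambda = 0.
Primal feasibility: A x = b.

This gives the KKT block system:
  [ Q   A^T ] [ x     ]   [-c ]
  [ A    0  ] [ lambda ] = [ b ]

Solving the linear system:
  x*      = (-2.3822, 0.0734, -1.2896)
  lambda* = (6.7375)
  f(x*)   = 24.6873

x* = (-2.3822, 0.0734, -1.2896), lambda* = (6.7375)


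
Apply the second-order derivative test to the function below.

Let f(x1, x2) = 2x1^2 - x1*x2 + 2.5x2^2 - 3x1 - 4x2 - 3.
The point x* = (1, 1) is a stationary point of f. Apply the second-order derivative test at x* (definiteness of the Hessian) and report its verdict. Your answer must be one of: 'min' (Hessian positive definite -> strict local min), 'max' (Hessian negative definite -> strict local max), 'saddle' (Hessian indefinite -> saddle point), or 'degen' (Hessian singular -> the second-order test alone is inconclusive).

Compute the Hessian H = grad^2 f:
  H = [[4, -1], [-1, 5]]
Verify stationarity: grad f(x*) = H x* + g = (0, 0).
Eigenvalues of H: 3.382, 5.618.
Both eigenvalues > 0, so H is positive definite -> x* is a strict local min.

min


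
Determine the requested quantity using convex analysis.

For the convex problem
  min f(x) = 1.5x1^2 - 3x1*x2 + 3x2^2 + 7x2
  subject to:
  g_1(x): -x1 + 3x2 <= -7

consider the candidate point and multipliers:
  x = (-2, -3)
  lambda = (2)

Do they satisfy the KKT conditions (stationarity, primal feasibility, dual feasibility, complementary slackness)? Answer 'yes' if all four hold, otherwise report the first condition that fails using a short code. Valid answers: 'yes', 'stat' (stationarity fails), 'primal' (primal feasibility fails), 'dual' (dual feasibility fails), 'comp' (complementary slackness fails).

Gradient of f: grad f(x) = Q x + c = (3, -5)
Constraint values g_i(x) = a_i^T x - b_i:
  g_1((-2, -3)) = 0
Stationarity residual: grad f(x) + sum_i lambda_i a_i = (1, 1)
  -> stationarity FAILS
Primal feasibility (all g_i <= 0): OK
Dual feasibility (all lambda_i >= 0): OK
Complementary slackness (lambda_i * g_i(x) = 0 for all i): OK

Verdict: the first failing condition is stationarity -> stat.

stat


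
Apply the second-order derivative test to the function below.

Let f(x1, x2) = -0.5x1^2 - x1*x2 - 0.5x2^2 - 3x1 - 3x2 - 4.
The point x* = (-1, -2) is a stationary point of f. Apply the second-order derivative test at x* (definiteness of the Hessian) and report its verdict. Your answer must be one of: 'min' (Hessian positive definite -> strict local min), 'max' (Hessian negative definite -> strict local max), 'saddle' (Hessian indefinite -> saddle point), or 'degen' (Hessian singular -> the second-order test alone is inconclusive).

Compute the Hessian H = grad^2 f:
  H = [[-1, -1], [-1, -1]]
Verify stationarity: grad f(x*) = H x* + g = (0, 0).
Eigenvalues of H: -2, 0.
H has a zero eigenvalue (singular; negative semidefinite but not definite), so H is neither positive definite, negative definite, nor indefinite. The second-order test alone is inconclusive -> degen.
(Indeed, f is constant along the null direction of H through x*, so x* is not a strict local extremum.)

degen


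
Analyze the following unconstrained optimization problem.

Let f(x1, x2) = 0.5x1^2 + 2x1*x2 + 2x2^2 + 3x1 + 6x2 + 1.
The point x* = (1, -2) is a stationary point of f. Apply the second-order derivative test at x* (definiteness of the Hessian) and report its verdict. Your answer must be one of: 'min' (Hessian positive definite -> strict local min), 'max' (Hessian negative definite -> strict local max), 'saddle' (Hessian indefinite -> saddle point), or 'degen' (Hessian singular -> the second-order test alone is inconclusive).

Compute the Hessian H = grad^2 f:
  H = [[1, 2], [2, 4]]
Verify stationarity: grad f(x*) = H x* + g = (0, 0).
Eigenvalues of H: 0, 5.
H has a zero eigenvalue (singular; positive semidefinite but not definite), so H is neither positive definite, negative definite, nor indefinite. The second-order test alone is inconclusive -> degen.
(Indeed, f is constant along the null direction of H through x*, so x* is not a strict local extremum.)

degen


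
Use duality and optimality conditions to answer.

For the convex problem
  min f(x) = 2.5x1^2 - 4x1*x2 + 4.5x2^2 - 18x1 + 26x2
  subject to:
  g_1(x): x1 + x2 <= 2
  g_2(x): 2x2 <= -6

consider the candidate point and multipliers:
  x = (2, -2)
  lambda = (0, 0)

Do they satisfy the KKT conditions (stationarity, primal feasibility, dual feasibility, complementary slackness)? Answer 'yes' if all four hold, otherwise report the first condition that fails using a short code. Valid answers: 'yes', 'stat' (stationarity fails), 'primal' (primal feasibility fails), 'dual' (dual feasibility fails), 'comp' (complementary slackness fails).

Gradient of f: grad f(x) = Q x + c = (0, 0)
Constraint values g_i(x) = a_i^T x - b_i:
  g_1((2, -2)) = -2
  g_2((2, -2)) = 2
Stationarity residual: grad f(x) + sum_i lambda_i a_i = (0, 0)
  -> stationarity OK
Primal feasibility (all g_i <= 0): FAILS
Dual feasibility (all lambda_i >= 0): OK
Complementary slackness (lambda_i * g_i(x) = 0 for all i): OK

Verdict: the first failing condition is primal_feasibility -> primal.

primal


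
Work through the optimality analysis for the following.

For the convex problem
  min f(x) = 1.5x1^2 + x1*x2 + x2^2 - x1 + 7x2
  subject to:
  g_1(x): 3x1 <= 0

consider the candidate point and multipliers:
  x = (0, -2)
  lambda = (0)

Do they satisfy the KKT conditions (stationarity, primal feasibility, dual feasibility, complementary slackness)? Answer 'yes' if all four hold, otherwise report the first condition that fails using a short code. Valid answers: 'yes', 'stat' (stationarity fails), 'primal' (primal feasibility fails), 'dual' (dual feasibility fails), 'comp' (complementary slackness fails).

Gradient of f: grad f(x) = Q x + c = (-3, 3)
Constraint values g_i(x) = a_i^T x - b_i:
  g_1((0, -2)) = 0
Stationarity residual: grad f(x) + sum_i lambda_i a_i = (-3, 3)
  -> stationarity FAILS
Primal feasibility (all g_i <= 0): OK
Dual feasibility (all lambda_i >= 0): OK
Complementary slackness (lambda_i * g_i(x) = 0 for all i): OK

Verdict: the first failing condition is stationarity -> stat.

stat


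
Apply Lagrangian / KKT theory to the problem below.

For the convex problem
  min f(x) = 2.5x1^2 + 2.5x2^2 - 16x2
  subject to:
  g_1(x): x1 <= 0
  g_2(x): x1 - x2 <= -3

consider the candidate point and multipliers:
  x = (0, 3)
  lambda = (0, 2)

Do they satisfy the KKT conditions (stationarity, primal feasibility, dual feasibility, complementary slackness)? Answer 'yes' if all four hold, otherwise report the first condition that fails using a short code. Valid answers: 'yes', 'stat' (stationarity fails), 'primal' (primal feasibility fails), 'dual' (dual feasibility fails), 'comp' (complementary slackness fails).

Gradient of f: grad f(x) = Q x + c = (0, -1)
Constraint values g_i(x) = a_i^T x - b_i:
  g_1((0, 3)) = 0
  g_2((0, 3)) = 0
Stationarity residual: grad f(x) + sum_i lambda_i a_i = (2, -3)
  -> stationarity FAILS
Primal feasibility (all g_i <= 0): OK
Dual feasibility (all lambda_i >= 0): OK
Complementary slackness (lambda_i * g_i(x) = 0 for all i): OK

Verdict: the first failing condition is stationarity -> stat.

stat


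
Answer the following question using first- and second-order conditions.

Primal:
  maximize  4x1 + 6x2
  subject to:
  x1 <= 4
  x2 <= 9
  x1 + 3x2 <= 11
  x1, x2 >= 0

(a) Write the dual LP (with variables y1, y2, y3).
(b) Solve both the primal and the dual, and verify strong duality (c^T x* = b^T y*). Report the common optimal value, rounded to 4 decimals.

The standard primal-dual pair for 'max c^T x s.t. A x <= b, x >= 0' is:
  Dual:  min b^T y  s.t.  A^T y >= c,  y >= 0.

So the dual LP is:
  minimize  4y1 + 9y2 + 11y3
  subject to:
    y1 + y3 >= 4
    y2 + 3y3 >= 6
    y1, y2, y3 >= 0

Solving the primal: x* = (4, 2.3333).
  primal value c^T x* = 30.
Solving the dual: y* = (2, 0, 2).
  dual value b^T y* = 30.
Strong duality: c^T x* = b^T y*. Confirmed.

30


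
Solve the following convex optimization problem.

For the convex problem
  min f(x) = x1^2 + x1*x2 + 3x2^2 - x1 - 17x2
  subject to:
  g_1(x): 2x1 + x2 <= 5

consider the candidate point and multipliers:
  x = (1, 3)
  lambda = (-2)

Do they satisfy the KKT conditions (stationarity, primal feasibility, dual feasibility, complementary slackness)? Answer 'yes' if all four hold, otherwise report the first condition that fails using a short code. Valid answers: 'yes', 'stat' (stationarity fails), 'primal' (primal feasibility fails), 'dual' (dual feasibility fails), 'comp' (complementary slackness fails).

Gradient of f: grad f(x) = Q x + c = (4, 2)
Constraint values g_i(x) = a_i^T x - b_i:
  g_1((1, 3)) = 0
Stationarity residual: grad f(x) + sum_i lambda_i a_i = (0, 0)
  -> stationarity OK
Primal feasibility (all g_i <= 0): OK
Dual feasibility (all lambda_i >= 0): FAILS
Complementary slackness (lambda_i * g_i(x) = 0 for all i): OK

Verdict: the first failing condition is dual_feasibility -> dual.

dual


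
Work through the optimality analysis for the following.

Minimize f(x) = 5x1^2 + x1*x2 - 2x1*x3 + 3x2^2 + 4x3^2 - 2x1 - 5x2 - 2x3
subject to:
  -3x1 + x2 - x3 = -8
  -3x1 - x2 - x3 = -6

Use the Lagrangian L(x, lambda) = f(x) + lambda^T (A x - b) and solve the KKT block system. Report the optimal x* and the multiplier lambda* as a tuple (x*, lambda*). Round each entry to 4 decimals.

Form the Lagrangian:
  L(x, lambda) = (1/2) x^T Q x + c^T x + lambda^T (A x - b)
Stationarity (grad_x L = 0): Q x + c + A^T lambda = 0.
Primal feasibility: A x = b.

This gives the KKT block system:
  [ Q   A^T ] [ x     ]   [-c ]
  [ A    0  ] [ lambda ] = [ b ]

Solving the linear system:
  x*      = (1.9043, -1, 1.2872)
  lambda* = (6.7926, -2.3032)
  f(x*)   = 19.5691

x* = (1.9043, -1, 1.2872), lambda* = (6.7926, -2.3032)


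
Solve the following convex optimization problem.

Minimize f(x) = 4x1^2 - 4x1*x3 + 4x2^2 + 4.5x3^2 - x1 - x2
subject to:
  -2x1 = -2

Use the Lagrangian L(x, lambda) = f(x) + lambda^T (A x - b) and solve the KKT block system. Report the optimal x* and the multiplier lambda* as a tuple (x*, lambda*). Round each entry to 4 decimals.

Form the Lagrangian:
  L(x, lambda) = (1/2) x^T Q x + c^T x + lambda^T (A x - b)
Stationarity (grad_x L = 0): Q x + c + A^T lambda = 0.
Primal feasibility: A x = b.

This gives the KKT block system:
  [ Q   A^T ] [ x     ]   [-c ]
  [ A    0  ] [ lambda ] = [ b ]

Solving the linear system:
  x*      = (1, 0.125, 0.4444)
  lambda* = (2.6111)
  f(x*)   = 2.0486

x* = (1, 0.125, 0.4444), lambda* = (2.6111)


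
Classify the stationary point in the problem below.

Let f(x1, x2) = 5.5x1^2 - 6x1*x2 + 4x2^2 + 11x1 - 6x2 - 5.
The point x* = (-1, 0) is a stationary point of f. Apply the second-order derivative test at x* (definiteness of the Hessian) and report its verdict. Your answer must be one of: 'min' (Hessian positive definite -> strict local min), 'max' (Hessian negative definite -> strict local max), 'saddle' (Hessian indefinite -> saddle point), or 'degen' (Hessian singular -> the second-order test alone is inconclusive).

Compute the Hessian H = grad^2 f:
  H = [[11, -6], [-6, 8]]
Verify stationarity: grad f(x*) = H x* + g = (0, 0).
Eigenvalues of H: 3.3153, 15.6847.
Both eigenvalues > 0, so H is positive definite -> x* is a strict local min.

min


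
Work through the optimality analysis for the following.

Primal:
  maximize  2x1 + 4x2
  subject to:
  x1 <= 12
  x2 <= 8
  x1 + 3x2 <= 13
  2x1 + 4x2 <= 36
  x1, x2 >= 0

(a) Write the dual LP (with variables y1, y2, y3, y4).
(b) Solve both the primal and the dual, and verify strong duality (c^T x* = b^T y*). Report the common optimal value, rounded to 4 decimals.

The standard primal-dual pair for 'max c^T x s.t. A x <= b, x >= 0' is:
  Dual:  min b^T y  s.t.  A^T y >= c,  y >= 0.

So the dual LP is:
  minimize  12y1 + 8y2 + 13y3 + 36y4
  subject to:
    y1 + y3 + 2y4 >= 2
    y2 + 3y3 + 4y4 >= 4
    y1, y2, y3, y4 >= 0

Solving the primal: x* = (12, 0.3333).
  primal value c^T x* = 25.3333.
Solving the dual: y* = (0.6667, 0, 1.3333, 0).
  dual value b^T y* = 25.3333.
Strong duality: c^T x* = b^T y*. Confirmed.

25.3333


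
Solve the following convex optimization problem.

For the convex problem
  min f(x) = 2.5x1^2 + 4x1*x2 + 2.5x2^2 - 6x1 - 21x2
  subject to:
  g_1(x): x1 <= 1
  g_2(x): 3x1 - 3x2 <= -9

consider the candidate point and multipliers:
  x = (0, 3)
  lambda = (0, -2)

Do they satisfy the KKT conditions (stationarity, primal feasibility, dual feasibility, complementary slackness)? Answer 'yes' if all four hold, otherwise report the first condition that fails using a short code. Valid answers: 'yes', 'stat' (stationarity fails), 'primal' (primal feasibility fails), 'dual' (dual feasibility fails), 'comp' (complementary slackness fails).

Gradient of f: grad f(x) = Q x + c = (6, -6)
Constraint values g_i(x) = a_i^T x - b_i:
  g_1((0, 3)) = -1
  g_2((0, 3)) = 0
Stationarity residual: grad f(x) + sum_i lambda_i a_i = (0, 0)
  -> stationarity OK
Primal feasibility (all g_i <= 0): OK
Dual feasibility (all lambda_i >= 0): FAILS
Complementary slackness (lambda_i * g_i(x) = 0 for all i): OK

Verdict: the first failing condition is dual_feasibility -> dual.

dual


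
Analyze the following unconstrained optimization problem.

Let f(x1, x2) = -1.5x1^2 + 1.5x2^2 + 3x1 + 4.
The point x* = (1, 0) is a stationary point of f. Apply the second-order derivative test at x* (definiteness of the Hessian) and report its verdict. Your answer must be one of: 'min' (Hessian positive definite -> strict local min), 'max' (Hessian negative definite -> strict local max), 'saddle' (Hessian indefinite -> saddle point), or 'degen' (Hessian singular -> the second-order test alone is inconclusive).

Compute the Hessian H = grad^2 f:
  H = [[-3, 0], [0, 3]]
Verify stationarity: grad f(x*) = H x* + g = (0, 0).
Eigenvalues of H: -3, 3.
Eigenvalues have mixed signs, so H is indefinite -> x* is a saddle point.

saddle


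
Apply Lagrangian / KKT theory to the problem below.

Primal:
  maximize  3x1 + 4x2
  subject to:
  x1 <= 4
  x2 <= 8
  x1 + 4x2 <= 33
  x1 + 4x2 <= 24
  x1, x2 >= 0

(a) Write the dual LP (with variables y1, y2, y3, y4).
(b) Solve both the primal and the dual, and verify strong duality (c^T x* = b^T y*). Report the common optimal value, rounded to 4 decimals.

The standard primal-dual pair for 'max c^T x s.t. A x <= b, x >= 0' is:
  Dual:  min b^T y  s.t.  A^T y >= c,  y >= 0.

So the dual LP is:
  minimize  4y1 + 8y2 + 33y3 + 24y4
  subject to:
    y1 + y3 + y4 >= 3
    y2 + 4y3 + 4y4 >= 4
    y1, y2, y3, y4 >= 0

Solving the primal: x* = (4, 5).
  primal value c^T x* = 32.
Solving the dual: y* = (2, 0, 0, 1).
  dual value b^T y* = 32.
Strong duality: c^T x* = b^T y*. Confirmed.

32


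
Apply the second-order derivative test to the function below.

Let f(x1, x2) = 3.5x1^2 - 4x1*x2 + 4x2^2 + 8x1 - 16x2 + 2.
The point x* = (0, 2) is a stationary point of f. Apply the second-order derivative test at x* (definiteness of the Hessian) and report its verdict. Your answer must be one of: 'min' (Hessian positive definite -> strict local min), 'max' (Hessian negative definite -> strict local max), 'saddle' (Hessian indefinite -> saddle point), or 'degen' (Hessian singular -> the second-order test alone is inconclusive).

Compute the Hessian H = grad^2 f:
  H = [[7, -4], [-4, 8]]
Verify stationarity: grad f(x*) = H x* + g = (0, 0).
Eigenvalues of H: 3.4689, 11.5311.
Both eigenvalues > 0, so H is positive definite -> x* is a strict local min.

min


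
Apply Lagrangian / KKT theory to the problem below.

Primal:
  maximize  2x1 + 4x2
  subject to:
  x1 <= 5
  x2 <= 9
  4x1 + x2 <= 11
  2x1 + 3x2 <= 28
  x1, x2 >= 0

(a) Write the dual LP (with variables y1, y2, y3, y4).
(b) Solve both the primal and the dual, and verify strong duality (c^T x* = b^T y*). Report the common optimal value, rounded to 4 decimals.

The standard primal-dual pair for 'max c^T x s.t. A x <= b, x >= 0' is:
  Dual:  min b^T y  s.t.  A^T y >= c,  y >= 0.

So the dual LP is:
  minimize  5y1 + 9y2 + 11y3 + 28y4
  subject to:
    y1 + 4y3 + 2y4 >= 2
    y2 + y3 + 3y4 >= 4
    y1, y2, y3, y4 >= 0

Solving the primal: x* = (0.5, 9).
  primal value c^T x* = 37.
Solving the dual: y* = (0, 3.5, 0.5, 0).
  dual value b^T y* = 37.
Strong duality: c^T x* = b^T y*. Confirmed.

37


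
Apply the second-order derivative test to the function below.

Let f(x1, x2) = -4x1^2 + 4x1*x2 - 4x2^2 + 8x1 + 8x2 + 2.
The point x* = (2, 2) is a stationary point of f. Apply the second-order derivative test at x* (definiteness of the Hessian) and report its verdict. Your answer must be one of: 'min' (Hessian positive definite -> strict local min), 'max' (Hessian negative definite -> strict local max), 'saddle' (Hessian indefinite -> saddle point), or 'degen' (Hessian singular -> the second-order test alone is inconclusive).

Compute the Hessian H = grad^2 f:
  H = [[-8, 4], [4, -8]]
Verify stationarity: grad f(x*) = H x* + g = (0, 0).
Eigenvalues of H: -12, -4.
Both eigenvalues < 0, so H is negative definite -> x* is a strict local max.

max


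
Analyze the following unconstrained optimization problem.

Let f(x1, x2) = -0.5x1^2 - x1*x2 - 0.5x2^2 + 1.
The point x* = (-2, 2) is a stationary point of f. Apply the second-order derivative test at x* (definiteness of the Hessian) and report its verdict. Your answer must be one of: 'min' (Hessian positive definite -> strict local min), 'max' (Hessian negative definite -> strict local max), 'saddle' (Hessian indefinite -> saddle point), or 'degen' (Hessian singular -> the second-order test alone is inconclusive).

Compute the Hessian H = grad^2 f:
  H = [[-1, -1], [-1, -1]]
Verify stationarity: grad f(x*) = H x* + g = (0, 0).
Eigenvalues of H: -2, 0.
H has a zero eigenvalue (singular; negative semidefinite but not definite), so H is neither positive definite, negative definite, nor indefinite. The second-order test alone is inconclusive -> degen.
(Indeed, f is constant along the null direction of H through x*, so x* is not a strict local extremum.)

degen


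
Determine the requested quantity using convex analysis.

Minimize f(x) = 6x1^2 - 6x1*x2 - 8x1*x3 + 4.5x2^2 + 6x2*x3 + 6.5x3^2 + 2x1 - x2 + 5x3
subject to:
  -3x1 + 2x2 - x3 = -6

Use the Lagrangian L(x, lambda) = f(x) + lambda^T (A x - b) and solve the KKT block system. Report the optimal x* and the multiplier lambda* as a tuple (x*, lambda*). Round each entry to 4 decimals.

Form the Lagrangian:
  L(x, lambda) = (1/2) x^T Q x + c^T x + lambda^T (A x - b)
Stationarity (grad_x L = 0): Q x + c + A^T lambda = 0.
Primal feasibility: A x = b.

This gives the KKT block system:
  [ Q   A^T ] [ x     ]   [-c ]
  [ A    0  ] [ lambda ] = [ b ]

Solving the linear system:
  x*      = (1.2105, -0.6842, 1)
  lambda* = (4.2105)
  f(x*)   = 16.6842

x* = (1.2105, -0.6842, 1), lambda* = (4.2105)


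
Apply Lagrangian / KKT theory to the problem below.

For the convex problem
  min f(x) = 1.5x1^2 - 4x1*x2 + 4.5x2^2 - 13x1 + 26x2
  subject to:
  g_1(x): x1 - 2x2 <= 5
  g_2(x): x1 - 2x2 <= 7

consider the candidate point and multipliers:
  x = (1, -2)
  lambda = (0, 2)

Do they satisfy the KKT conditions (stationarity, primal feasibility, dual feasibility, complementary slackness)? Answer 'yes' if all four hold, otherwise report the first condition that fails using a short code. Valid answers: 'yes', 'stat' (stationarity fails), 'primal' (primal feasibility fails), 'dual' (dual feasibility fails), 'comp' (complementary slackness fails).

Gradient of f: grad f(x) = Q x + c = (-2, 4)
Constraint values g_i(x) = a_i^T x - b_i:
  g_1((1, -2)) = 0
  g_2((1, -2)) = -2
Stationarity residual: grad f(x) + sum_i lambda_i a_i = (0, 0)
  -> stationarity OK
Primal feasibility (all g_i <= 0): OK
Dual feasibility (all lambda_i >= 0): OK
Complementary slackness (lambda_i * g_i(x) = 0 for all i): FAILS

Verdict: the first failing condition is complementary_slackness -> comp.

comp


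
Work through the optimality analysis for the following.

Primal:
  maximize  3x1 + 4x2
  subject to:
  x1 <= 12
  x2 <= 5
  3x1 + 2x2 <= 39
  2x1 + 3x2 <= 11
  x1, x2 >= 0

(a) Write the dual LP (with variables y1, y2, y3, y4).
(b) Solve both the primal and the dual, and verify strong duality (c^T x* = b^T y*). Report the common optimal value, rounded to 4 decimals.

The standard primal-dual pair for 'max c^T x s.t. A x <= b, x >= 0' is:
  Dual:  min b^T y  s.t.  A^T y >= c,  y >= 0.

So the dual LP is:
  minimize  12y1 + 5y2 + 39y3 + 11y4
  subject to:
    y1 + 3y3 + 2y4 >= 3
    y2 + 2y3 + 3y4 >= 4
    y1, y2, y3, y4 >= 0

Solving the primal: x* = (5.5, 0).
  primal value c^T x* = 16.5.
Solving the dual: y* = (0, 0, 0, 1.5).
  dual value b^T y* = 16.5.
Strong duality: c^T x* = b^T y*. Confirmed.

16.5


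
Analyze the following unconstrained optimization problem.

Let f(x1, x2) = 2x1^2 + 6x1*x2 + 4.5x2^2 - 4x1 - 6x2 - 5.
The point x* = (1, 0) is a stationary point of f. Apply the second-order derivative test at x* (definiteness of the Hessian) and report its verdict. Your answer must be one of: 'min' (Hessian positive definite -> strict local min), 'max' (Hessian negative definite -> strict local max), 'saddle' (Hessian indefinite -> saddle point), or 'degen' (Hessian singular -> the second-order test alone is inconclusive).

Compute the Hessian H = grad^2 f:
  H = [[4, 6], [6, 9]]
Verify stationarity: grad f(x*) = H x* + g = (0, 0).
Eigenvalues of H: 0, 13.
H has a zero eigenvalue (singular; positive semidefinite but not definite), so H is neither positive definite, negative definite, nor indefinite. The second-order test alone is inconclusive -> degen.
(Indeed, f is constant along the null direction of H through x*, so x* is not a strict local extremum.)

degen


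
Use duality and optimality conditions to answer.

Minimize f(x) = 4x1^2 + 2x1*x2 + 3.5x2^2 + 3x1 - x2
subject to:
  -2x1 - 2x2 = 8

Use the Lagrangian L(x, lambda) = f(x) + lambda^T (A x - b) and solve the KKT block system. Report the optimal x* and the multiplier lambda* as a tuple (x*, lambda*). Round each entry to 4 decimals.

Form the Lagrangian:
  L(x, lambda) = (1/2) x^T Q x + c^T x + lambda^T (A x - b)
Stationarity (grad_x L = 0): Q x + c + A^T lambda = 0.
Primal feasibility: A x = b.

This gives the KKT block system:
  [ Q   A^T ] [ x     ]   [-c ]
  [ A    0  ] [ lambda ] = [ b ]

Solving the linear system:
  x*      = (-2.1818, -1.8182)
  lambda* = (-9.0455)
  f(x*)   = 33.8182

x* = (-2.1818, -1.8182), lambda* = (-9.0455)


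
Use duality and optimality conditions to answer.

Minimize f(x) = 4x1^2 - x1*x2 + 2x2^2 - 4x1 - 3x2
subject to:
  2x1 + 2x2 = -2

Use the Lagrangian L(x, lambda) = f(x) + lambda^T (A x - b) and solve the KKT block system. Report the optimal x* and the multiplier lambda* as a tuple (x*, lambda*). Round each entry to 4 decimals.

Form the Lagrangian:
  L(x, lambda) = (1/2) x^T Q x + c^T x + lambda^T (A x - b)
Stationarity (grad_x L = 0): Q x + c + A^T lambda = 0.
Primal feasibility: A x = b.

This gives the KKT block system:
  [ Q   A^T ] [ x     ]   [-c ]
  [ A    0  ] [ lambda ] = [ b ]

Solving the linear system:
  x*      = (-0.2857, -0.7143)
  lambda* = (2.7857)
  f(x*)   = 4.4286

x* = (-0.2857, -0.7143), lambda* = (2.7857)


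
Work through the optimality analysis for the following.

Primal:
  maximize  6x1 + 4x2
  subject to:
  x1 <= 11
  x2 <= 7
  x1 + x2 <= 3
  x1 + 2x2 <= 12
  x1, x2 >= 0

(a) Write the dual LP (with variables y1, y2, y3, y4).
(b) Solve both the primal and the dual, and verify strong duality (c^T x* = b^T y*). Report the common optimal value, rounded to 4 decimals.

The standard primal-dual pair for 'max c^T x s.t. A x <= b, x >= 0' is:
  Dual:  min b^T y  s.t.  A^T y >= c,  y >= 0.

So the dual LP is:
  minimize  11y1 + 7y2 + 3y3 + 12y4
  subject to:
    y1 + y3 + y4 >= 6
    y2 + y3 + 2y4 >= 4
    y1, y2, y3, y4 >= 0

Solving the primal: x* = (3, 0).
  primal value c^T x* = 18.
Solving the dual: y* = (0, 0, 6, 0).
  dual value b^T y* = 18.
Strong duality: c^T x* = b^T y*. Confirmed.

18


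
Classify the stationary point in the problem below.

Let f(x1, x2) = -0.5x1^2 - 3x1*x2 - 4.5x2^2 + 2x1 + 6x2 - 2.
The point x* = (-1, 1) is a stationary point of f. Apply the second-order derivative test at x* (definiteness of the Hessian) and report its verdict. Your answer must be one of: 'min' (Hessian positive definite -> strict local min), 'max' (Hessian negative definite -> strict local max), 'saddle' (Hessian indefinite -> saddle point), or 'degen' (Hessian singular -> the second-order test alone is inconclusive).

Compute the Hessian H = grad^2 f:
  H = [[-1, -3], [-3, -9]]
Verify stationarity: grad f(x*) = H x* + g = (0, 0).
Eigenvalues of H: -10, 0.
H has a zero eigenvalue (singular; negative semidefinite but not definite), so H is neither positive definite, negative definite, nor indefinite. The second-order test alone is inconclusive -> degen.
(Indeed, f is constant along the null direction of H through x*, so x* is not a strict local extremum.)

degen


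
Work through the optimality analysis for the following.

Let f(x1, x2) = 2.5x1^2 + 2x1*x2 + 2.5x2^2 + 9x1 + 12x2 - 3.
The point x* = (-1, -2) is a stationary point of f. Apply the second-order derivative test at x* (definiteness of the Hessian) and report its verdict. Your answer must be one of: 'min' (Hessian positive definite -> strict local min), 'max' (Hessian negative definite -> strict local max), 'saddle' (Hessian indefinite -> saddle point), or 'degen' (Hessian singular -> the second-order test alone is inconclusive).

Compute the Hessian H = grad^2 f:
  H = [[5, 2], [2, 5]]
Verify stationarity: grad f(x*) = H x* + g = (0, 0).
Eigenvalues of H: 3, 7.
Both eigenvalues > 0, so H is positive definite -> x* is a strict local min.

min


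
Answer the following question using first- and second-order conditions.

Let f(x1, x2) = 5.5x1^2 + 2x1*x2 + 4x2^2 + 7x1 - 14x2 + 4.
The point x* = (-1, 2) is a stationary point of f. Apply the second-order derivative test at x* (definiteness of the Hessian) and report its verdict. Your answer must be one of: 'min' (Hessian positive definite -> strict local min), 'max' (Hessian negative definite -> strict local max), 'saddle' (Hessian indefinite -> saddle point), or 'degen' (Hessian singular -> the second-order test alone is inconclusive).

Compute the Hessian H = grad^2 f:
  H = [[11, 2], [2, 8]]
Verify stationarity: grad f(x*) = H x* + g = (0, 0).
Eigenvalues of H: 7, 12.
Both eigenvalues > 0, so H is positive definite -> x* is a strict local min.

min


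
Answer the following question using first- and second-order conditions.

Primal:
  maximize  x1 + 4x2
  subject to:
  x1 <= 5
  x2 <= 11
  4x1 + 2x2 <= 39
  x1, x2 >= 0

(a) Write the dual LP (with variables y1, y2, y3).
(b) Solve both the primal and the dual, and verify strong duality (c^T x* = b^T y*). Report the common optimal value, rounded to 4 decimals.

The standard primal-dual pair for 'max c^T x s.t. A x <= b, x >= 0' is:
  Dual:  min b^T y  s.t.  A^T y >= c,  y >= 0.

So the dual LP is:
  minimize  5y1 + 11y2 + 39y3
  subject to:
    y1 + 4y3 >= 1
    y2 + 2y3 >= 4
    y1, y2, y3 >= 0

Solving the primal: x* = (4.25, 11).
  primal value c^T x* = 48.25.
Solving the dual: y* = (0, 3.5, 0.25).
  dual value b^T y* = 48.25.
Strong duality: c^T x* = b^T y*. Confirmed.

48.25


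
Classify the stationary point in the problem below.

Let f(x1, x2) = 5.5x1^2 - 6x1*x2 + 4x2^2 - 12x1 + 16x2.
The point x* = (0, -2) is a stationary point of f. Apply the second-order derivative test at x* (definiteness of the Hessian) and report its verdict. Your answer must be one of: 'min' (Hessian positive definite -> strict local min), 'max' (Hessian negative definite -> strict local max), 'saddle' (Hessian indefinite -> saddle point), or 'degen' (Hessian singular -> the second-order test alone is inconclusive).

Compute the Hessian H = grad^2 f:
  H = [[11, -6], [-6, 8]]
Verify stationarity: grad f(x*) = H x* + g = (0, 0).
Eigenvalues of H: 3.3153, 15.6847.
Both eigenvalues > 0, so H is positive definite -> x* is a strict local min.

min


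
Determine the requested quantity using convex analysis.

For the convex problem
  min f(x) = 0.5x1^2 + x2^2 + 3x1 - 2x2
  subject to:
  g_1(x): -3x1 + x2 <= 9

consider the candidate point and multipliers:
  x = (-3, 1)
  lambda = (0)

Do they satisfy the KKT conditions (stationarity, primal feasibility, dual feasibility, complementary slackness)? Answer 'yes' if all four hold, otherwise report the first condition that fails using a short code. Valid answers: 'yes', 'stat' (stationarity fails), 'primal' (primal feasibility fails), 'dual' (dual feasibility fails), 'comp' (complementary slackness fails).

Gradient of f: grad f(x) = Q x + c = (0, 0)
Constraint values g_i(x) = a_i^T x - b_i:
  g_1((-3, 1)) = 1
Stationarity residual: grad f(x) + sum_i lambda_i a_i = (0, 0)
  -> stationarity OK
Primal feasibility (all g_i <= 0): FAILS
Dual feasibility (all lambda_i >= 0): OK
Complementary slackness (lambda_i * g_i(x) = 0 for all i): OK

Verdict: the first failing condition is primal_feasibility -> primal.

primal


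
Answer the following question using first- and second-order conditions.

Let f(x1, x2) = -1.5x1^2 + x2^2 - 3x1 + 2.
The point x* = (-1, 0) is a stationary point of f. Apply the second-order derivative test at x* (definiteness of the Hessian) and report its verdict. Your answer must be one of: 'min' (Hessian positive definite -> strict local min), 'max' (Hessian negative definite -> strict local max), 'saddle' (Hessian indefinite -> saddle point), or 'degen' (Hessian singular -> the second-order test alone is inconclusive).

Compute the Hessian H = grad^2 f:
  H = [[-3, 0], [0, 2]]
Verify stationarity: grad f(x*) = H x* + g = (0, 0).
Eigenvalues of H: -3, 2.
Eigenvalues have mixed signs, so H is indefinite -> x* is a saddle point.

saddle
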